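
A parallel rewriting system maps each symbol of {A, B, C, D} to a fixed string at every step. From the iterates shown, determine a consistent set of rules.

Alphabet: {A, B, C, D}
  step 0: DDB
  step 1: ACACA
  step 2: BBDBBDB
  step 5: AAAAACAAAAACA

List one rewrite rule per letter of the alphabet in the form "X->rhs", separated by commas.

  step 1 ⇒ step 2: ACACA ⇒ B·BD·B·BD·B
    A ↦ B
    C ↦ BD
  step 0 ⇒ step 1: DDB ⇒ AC·AC·A
    B ↦ A
  step 0 ⇒ step 1: DDB ⇒ AC·AC·A
    D ↦ AC

A->B, B->A, C->BD, D->AC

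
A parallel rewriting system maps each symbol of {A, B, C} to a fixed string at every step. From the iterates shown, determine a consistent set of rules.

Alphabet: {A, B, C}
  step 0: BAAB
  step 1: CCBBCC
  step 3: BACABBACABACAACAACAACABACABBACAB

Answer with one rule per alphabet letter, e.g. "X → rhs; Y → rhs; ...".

  step 0 ⇒ step 1: BAAB ⇒ CC·B·B·CC
    A ↦ B
    B ↦ CC
    C ↦ ACA  (constrained at step 1)

A->B, B->CC, C->ACA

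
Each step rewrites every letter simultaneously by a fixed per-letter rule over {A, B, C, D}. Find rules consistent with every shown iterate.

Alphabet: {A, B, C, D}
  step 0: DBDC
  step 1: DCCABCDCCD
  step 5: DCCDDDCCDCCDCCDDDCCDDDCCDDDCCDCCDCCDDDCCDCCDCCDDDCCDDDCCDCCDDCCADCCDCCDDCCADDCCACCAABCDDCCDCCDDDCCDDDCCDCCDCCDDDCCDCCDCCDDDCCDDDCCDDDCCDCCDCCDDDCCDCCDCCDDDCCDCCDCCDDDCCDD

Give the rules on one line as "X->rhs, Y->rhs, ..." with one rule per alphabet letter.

A->CCA, B->ABC, C->D, D->DCC

  step 0 ⇒ step 1: DBDC ⇒ DCC·ABC·DCC·D
    B ↦ ABC
    C ↦ D
    D ↦ DCC
    A ↦ CCA  (constrained at step 1)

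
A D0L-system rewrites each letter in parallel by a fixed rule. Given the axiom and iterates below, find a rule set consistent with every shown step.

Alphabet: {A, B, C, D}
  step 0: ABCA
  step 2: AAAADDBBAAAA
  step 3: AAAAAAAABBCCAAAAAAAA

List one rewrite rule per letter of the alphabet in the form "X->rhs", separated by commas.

  step 2 ⇒ step 3: AAAADDBBAAAA ⇒ AA·AA·AA·AA·B·B·C·C·AA·AA·AA·AA
    A ↦ AA
    B ↦ C
    D ↦ B
    C ↦ DD  (constrained at step 0)

A->AA, B->C, C->DD, D->B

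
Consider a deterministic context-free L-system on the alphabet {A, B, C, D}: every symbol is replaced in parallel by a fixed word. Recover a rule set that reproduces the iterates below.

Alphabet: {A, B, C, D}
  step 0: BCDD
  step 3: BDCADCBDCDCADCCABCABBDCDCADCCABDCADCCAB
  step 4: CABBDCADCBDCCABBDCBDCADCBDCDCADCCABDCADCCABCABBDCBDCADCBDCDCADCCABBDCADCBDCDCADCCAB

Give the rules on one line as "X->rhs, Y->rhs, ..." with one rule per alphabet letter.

A->ADC, B->CAB, C->DC, D->B

  step 3 ⇒ step 4: BDCADCBDCDCADCCABCABBDCDCADCCABDCADCCAB ⇒ CAB·B·DC·ADC·B·DC·CAB·B·DC·B·DC·ADC·B·DC·DC·ADC·CAB·DC·ADC·CAB·CAB·B·DC·B·DC·ADC·B·DC·DC·ADC·CAB·B·DC·ADC·B·DC·DC·ADC·CAB
    A ↦ ADC
    B ↦ CAB
    C ↦ DC
    D ↦ B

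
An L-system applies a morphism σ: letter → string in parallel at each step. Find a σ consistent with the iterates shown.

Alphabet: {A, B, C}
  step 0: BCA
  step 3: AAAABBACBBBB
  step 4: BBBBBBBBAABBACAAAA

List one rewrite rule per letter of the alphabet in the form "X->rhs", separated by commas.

A->BB, B->A, C->AC

  step 3 ⇒ step 4: AAAABBACBBBB ⇒ BB·BB·BB·BB·A·A·BB·AC·A·A·A·A
    A ↦ BB
    B ↦ A
    C ↦ AC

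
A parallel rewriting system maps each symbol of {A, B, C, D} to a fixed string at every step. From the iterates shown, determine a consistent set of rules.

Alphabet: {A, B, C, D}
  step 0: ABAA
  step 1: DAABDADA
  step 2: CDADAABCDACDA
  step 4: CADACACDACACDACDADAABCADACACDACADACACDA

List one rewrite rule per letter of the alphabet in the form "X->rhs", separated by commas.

  step 1 ⇒ step 2: DAABDADA ⇒ C·DA·DA·AB·C·DA·C·DA
    A ↦ DA
    B ↦ AB
    D ↦ C
    C ↦ CA  (constrained at step 2)

A->DA, B->AB, C->CA, D->C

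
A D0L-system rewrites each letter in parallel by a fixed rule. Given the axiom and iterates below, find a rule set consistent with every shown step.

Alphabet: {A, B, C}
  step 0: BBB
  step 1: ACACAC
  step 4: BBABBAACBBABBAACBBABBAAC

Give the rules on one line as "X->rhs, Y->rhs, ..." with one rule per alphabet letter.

  step 0 ⇒ step 1: BBB ⇒ AC·AC·AC
    B ↦ AC
    A ↦ B  (constrained at step 1)
    C ↦ BA  (constrained at step 1)

A->B, B->AC, C->BA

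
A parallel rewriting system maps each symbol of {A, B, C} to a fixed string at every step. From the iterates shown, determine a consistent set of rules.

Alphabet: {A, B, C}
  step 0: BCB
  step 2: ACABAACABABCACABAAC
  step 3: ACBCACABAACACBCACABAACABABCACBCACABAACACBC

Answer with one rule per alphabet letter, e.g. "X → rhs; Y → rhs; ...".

A->AC, B->ABA, C->BC

  step 2 ⇒ step 3: ACABAACABABCACABAAC ⇒ AC·BC·AC·ABA·AC·AC·BC·AC·ABA·AC·ABA·BC·AC·BC·AC·ABA·AC·AC·BC
    A ↦ AC
    B ↦ ABA
    C ↦ BC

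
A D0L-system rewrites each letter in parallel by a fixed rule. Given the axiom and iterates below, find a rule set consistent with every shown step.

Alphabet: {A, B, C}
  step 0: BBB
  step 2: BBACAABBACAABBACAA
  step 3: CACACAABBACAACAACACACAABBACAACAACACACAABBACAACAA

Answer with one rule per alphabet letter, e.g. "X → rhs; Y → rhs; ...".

A->CAA, B->CA, C->BBA

  step 2 ⇒ step 3: BBACAABBACAABBACAA ⇒ CA·CA·CAA·BBA·CAA·CAA·CA·CA·CAA·BBA·CAA·CAA·CA·CA·CAA·BBA·CAA·CAA
    A ↦ CAA
    B ↦ CA
    C ↦ BBA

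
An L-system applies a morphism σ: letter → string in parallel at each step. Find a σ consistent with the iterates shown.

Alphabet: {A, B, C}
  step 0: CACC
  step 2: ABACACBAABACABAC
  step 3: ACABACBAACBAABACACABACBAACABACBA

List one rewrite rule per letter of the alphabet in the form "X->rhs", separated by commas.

  step 2 ⇒ step 3: ABACACBAABACABAC ⇒ AC·AB·AC·BA·AC·BA·AB·AC·AC·AB·AC·BA·AC·AB·AC·BA
    A ↦ AC
    B ↦ AB
    C ↦ BA

A->AC, B->AB, C->BA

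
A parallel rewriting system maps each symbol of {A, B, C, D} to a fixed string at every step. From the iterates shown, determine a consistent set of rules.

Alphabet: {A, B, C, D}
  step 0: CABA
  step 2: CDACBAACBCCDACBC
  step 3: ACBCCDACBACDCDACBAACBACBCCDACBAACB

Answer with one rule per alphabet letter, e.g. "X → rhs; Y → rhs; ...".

  step 2 ⇒ step 3: CDACBAACBCCDACBC ⇒ ACB·C·CD·ACB·A·CD·CD·ACB·A·ACB·ACB·C·CD·ACB·A·ACB
    A ↦ CD
    B ↦ A
    C ↦ ACB
    D ↦ C

A->CD, B->A, C->ACB, D->C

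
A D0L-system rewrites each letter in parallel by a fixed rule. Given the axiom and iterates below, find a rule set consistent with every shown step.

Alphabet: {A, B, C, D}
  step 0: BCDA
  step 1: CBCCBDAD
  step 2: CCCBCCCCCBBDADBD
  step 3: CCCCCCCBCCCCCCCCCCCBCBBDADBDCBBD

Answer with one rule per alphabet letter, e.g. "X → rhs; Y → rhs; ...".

  step 2 ⇒ step 3: CCCBCCCCCBBDADBD ⇒ CC·CC·CC·CB·CC·CC·CC·CC·CC·CB·CB·BD·AD·BD·CB·BD
    A ↦ AD
    B ↦ CB
    C ↦ CC
    D ↦ BD

A->AD, B->CB, C->CC, D->BD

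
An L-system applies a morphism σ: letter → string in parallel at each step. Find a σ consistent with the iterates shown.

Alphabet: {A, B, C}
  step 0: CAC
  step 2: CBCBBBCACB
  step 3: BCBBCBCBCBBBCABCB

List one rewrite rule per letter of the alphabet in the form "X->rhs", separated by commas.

  step 2 ⇒ step 3: CBCBBBCACB ⇒ B·CB·B·CB·CB·CB·B·BCA·B·CB
    A ↦ BCA
    B ↦ CB
    C ↦ B

A->BCA, B->CB, C->B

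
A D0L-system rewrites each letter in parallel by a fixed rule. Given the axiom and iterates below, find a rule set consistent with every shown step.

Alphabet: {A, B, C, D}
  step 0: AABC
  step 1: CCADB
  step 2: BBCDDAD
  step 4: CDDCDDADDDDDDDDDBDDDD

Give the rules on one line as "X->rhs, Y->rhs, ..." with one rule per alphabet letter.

A->C, B->AD, C->B, D->DD

  step 1 ⇒ step 2: CCADB ⇒ B·B·C·DD·AD
    A ↦ C
    B ↦ AD
    C ↦ B
    D ↦ DD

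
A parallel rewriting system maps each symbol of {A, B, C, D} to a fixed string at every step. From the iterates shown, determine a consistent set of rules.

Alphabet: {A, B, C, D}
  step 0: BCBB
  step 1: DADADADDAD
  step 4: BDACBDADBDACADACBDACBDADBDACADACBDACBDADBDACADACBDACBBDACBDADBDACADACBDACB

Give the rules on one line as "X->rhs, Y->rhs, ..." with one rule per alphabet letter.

A->DAC, B->DAD, C->A, D->B

  step 0 ⇒ step 1: BCBB ⇒ DAD·A·DAD·DAD
    B ↦ DAD
    C ↦ A
    A ↦ DAC  (constrained at step 1)
    D ↦ B  (constrained at step 1)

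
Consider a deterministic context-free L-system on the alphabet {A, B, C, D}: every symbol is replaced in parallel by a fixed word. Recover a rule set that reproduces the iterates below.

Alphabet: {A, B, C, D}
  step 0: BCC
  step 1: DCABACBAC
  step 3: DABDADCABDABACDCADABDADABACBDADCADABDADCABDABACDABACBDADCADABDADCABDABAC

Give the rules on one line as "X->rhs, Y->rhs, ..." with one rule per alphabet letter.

  step 0 ⇒ step 1: BCC ⇒ DCA·BAC·BAC
    B ↦ DCA
    C ↦ BAC
    A ↦ BDA  (constrained at step 1)
    D ↦ DA  (constrained at step 1)

A->BDA, B->DCA, C->BAC, D->DA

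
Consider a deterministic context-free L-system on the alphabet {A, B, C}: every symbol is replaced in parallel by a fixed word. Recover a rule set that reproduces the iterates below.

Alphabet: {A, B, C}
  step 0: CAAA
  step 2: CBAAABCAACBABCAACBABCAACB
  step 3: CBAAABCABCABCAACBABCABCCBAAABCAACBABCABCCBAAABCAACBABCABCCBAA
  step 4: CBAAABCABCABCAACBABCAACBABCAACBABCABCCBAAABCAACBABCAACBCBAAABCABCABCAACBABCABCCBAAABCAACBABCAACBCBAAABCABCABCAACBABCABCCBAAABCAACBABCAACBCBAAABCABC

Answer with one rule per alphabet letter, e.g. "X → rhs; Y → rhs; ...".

A->ABC, B->AA, C->CB

  step 3 ⇒ step 4: CBAAABCABCABCAACBABCABCCBAAABCAACBABCABCCBAAABCAACBABCABCCBAA ⇒ CB·AA·ABC·ABC·ABC·AA·CB·ABC·AA·CB·ABC·AA·CB·ABC·ABC·CB·AA·ABC·AA·CB·ABC·AA·CB·CB·AA·ABC·ABC·ABC·AA·CB·ABC·ABC·CB·AA·ABC·AA·CB·ABC·AA·CB·CB·AA·ABC·ABC·ABC·AA·CB·ABC·ABC·CB·AA·ABC·AA·CB·ABC·AA·CB·CB·AA·ABC·ABC
    A ↦ ABC
    B ↦ AA
    C ↦ CB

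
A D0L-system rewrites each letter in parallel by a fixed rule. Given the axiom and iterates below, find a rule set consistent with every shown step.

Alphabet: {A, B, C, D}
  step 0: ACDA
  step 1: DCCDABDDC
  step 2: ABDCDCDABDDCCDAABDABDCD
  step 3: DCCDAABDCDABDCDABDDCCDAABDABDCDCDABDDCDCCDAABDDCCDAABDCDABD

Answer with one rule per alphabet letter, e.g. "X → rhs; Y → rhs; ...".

A->DC, B->CDA, C->CD, D->ABD

  step 2 ⇒ step 3: ABDCDCDABDDCCDAABDABDCD ⇒ DC·CDA·ABD·CD·ABD·CD·ABD·DC·CDA·ABD·ABD·CD·CD·ABD·DC·DC·CDA·ABD·DC·CDA·ABD·CD·ABD
    A ↦ DC
    B ↦ CDA
    C ↦ CD
    D ↦ ABD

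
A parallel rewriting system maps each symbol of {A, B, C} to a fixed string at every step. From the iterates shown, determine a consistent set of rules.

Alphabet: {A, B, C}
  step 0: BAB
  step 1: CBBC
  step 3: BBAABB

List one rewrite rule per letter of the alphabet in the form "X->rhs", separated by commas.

A->BB, B->C, C->A

  step 0 ⇒ step 1: BAB ⇒ C·BB·C
    A ↦ BB
    B ↦ C
    C ↦ A  (constrained at step 1)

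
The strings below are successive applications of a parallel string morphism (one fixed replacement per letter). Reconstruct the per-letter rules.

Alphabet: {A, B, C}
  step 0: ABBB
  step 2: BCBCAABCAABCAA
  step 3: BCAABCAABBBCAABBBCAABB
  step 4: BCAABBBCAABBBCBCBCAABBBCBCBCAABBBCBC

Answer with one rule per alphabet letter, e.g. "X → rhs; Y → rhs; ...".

A->B, B->BC, C->AA

  step 3 ⇒ step 4: BCAABCAABBBCAABBBCAABB ⇒ BC·AA·B·B·BC·AA·B·B·BC·BC·BC·AA·B·B·BC·BC·BC·AA·B·B·BC·BC
    A ↦ B
    B ↦ BC
    C ↦ AA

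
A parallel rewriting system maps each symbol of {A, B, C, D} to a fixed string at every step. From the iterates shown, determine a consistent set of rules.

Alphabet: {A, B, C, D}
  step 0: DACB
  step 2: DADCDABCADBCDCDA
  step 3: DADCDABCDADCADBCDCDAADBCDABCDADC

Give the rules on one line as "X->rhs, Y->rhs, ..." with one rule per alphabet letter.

A->DC, B->AD, C->BC, D->DA

  step 2 ⇒ step 3: DADCDABCADBCDCDA ⇒ DA·DC·DA·BC·DA·DC·AD·BC·DC·DA·AD·BC·DA·BC·DA·DC
    A ↦ DC
    B ↦ AD
    C ↦ BC
    D ↦ DA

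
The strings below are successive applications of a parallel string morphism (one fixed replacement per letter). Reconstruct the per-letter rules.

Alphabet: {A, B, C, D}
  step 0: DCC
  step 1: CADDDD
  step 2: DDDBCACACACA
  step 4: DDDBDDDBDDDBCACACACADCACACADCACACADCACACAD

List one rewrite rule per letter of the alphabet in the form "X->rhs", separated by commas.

A->DB, B->D, C->DD, D->CA

  step 1 ⇒ step 2: CADDDD ⇒ DD·DB·CA·CA·CA·CA
    A ↦ DB
    C ↦ DD
    D ↦ CA
    B ↦ D  (constrained at step 2)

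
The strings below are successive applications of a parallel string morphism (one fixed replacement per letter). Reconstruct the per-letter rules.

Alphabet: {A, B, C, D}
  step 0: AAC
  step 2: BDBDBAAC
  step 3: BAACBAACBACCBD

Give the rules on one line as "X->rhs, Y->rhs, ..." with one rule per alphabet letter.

  step 2 ⇒ step 3: BDBDBAAC ⇒ BA·AC·BA·AC·BA·C·C·BD
    A ↦ C
    B ↦ BA
    C ↦ BD
    D ↦ AC

A->C, B->BA, C->BD, D->AC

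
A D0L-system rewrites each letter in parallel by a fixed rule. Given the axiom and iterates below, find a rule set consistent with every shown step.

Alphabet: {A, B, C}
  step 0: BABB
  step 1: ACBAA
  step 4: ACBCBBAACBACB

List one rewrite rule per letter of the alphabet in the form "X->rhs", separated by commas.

A->CB, B->A, C->B

  step 0 ⇒ step 1: BABB ⇒ A·CB·A·A
    A ↦ CB
    B ↦ A
    C ↦ B  (constrained at step 1)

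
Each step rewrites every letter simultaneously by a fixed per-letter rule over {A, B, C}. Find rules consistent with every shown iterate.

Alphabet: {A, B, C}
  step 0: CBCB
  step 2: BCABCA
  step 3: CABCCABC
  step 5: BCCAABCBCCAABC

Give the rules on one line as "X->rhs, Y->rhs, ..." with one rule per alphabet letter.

A->BC, B->C, C->A

  step 2 ⇒ step 3: BCABCA ⇒ C·A·BC·C·A·BC
    A ↦ BC
    B ↦ C
    C ↦ A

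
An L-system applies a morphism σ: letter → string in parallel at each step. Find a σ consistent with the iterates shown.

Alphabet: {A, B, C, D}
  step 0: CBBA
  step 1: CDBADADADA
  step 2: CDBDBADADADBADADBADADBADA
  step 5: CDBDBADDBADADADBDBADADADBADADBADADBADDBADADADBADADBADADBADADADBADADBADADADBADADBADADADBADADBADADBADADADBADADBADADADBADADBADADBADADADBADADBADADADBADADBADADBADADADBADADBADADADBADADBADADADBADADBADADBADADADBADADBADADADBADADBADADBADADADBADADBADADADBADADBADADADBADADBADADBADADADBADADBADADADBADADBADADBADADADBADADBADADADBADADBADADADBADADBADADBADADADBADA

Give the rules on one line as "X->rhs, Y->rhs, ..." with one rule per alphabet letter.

  step 1 ⇒ step 2: CDBADADADA ⇒ CDB·DB·AD·ADA·DB·ADA·DB·ADA·DB·ADA
    A ↦ ADA
    B ↦ AD
    C ↦ CDB
    D ↦ DB

A->ADA, B->AD, C->CDB, D->DB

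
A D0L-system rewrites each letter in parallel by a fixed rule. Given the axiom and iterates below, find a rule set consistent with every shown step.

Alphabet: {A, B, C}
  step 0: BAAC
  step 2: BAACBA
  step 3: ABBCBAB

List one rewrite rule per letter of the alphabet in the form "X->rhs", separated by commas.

  step 2 ⇒ step 3: BAACBA ⇒ A·B·B·CB·A·B
    A ↦ B
    B ↦ A
    C ↦ CB

A->B, B->A, C->CB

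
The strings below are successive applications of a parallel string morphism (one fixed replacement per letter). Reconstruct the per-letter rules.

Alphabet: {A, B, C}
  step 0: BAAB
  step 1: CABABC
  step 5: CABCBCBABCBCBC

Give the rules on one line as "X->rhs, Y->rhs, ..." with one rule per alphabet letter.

A->AB, B->C, C->B

  step 0 ⇒ step 1: BAAB ⇒ C·AB·AB·C
    A ↦ AB
    B ↦ C
    C ↦ B  (constrained at step 1)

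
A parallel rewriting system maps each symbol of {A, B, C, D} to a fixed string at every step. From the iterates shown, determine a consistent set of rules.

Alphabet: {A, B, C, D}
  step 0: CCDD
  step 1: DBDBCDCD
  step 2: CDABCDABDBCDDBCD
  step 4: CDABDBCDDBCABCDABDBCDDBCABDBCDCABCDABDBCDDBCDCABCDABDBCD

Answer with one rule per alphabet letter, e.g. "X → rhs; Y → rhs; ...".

A->C, B->AB, C->DB, D->CD

  step 1 ⇒ step 2: DBDBCDCD ⇒ CD·AB·CD·AB·DB·CD·DB·CD
    B ↦ AB
    C ↦ DB
    D ↦ CD
    A ↦ C  (constrained at step 2)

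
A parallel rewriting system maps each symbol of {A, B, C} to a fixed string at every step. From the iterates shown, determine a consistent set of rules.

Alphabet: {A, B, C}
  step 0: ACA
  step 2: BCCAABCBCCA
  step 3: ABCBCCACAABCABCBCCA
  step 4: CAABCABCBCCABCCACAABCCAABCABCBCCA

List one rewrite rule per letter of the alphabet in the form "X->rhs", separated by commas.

  step 3 ⇒ step 4: ABCBCCACAABCABCBCCA ⇒ CA·A·BC·A·BC·BC·CA·BC·CA·CA·A·BC·CA·A·BC·A·BC·BC·CA
    A ↦ CA
    B ↦ A
    C ↦ BC

A->CA, B->A, C->BC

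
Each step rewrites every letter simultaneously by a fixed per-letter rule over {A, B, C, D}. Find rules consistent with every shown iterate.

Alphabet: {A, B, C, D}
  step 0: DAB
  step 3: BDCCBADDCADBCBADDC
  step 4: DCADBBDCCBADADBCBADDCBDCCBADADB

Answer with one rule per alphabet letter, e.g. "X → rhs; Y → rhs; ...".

  step 3 ⇒ step 4: BDCCBADDCADBCBADDC ⇒ DC·AD·B·B·DC·CB·AD·AD·B·CB·AD·DC·B·DC·CB·AD·AD·B
    A ↦ CB
    B ↦ DC
    C ↦ B
    D ↦ AD

A->CB, B->DC, C->B, D->AD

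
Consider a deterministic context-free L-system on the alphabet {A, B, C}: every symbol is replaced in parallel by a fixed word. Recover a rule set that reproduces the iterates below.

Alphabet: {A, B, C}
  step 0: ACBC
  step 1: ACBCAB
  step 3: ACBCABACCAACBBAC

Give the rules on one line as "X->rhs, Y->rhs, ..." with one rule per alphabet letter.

  step 0 ⇒ step 1: ACBC ⇒ AC·B·CA·B
    A ↦ AC
    B ↦ CA
    C ↦ B

A->AC, B->CA, C->B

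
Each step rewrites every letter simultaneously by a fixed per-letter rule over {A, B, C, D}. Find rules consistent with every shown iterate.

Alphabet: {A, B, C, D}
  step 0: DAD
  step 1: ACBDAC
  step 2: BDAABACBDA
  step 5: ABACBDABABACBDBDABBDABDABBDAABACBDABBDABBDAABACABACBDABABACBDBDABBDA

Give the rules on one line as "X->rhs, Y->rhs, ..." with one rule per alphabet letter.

  step 1 ⇒ step 2: ACBDAC ⇒ BD·A·AB·AC·BD·A
    A ↦ BD
    B ↦ AB
    C ↦ A
    D ↦ AC

A->BD, B->AB, C->A, D->AC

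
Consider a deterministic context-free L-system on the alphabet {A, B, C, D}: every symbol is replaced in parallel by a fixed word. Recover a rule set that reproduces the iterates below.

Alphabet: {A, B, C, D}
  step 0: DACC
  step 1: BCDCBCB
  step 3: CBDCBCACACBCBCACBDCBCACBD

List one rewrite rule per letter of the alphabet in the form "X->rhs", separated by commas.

  step 0 ⇒ step 1: DACC ⇒ BC·D·CB·CB
    A ↦ D
    C ↦ CB
    D ↦ BC
    B ↦ CA  (constrained at step 1)

A->D, B->CA, C->CB, D->BC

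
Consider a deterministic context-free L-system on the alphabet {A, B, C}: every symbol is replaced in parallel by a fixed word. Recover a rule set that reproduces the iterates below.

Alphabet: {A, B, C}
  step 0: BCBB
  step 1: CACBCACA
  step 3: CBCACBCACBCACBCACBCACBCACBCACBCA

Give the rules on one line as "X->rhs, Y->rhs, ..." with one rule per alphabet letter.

  step 0 ⇒ step 1: BCBB ⇒ CA·CB·CA·CA
    B ↦ CA
    C ↦ CB
    A ↦ CA  (constrained at step 1)

A->CA, B->CA, C->CB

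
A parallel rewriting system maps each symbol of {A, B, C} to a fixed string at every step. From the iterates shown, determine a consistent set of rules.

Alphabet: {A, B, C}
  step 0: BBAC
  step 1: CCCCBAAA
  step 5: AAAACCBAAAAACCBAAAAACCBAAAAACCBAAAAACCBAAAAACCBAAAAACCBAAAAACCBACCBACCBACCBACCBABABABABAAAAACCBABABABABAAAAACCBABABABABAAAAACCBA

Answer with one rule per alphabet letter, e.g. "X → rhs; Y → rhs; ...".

  step 0 ⇒ step 1: BBAC ⇒ CC·CC·BA·AA
    A ↦ BA
    B ↦ CC
    C ↦ AA

A->BA, B->CC, C->AA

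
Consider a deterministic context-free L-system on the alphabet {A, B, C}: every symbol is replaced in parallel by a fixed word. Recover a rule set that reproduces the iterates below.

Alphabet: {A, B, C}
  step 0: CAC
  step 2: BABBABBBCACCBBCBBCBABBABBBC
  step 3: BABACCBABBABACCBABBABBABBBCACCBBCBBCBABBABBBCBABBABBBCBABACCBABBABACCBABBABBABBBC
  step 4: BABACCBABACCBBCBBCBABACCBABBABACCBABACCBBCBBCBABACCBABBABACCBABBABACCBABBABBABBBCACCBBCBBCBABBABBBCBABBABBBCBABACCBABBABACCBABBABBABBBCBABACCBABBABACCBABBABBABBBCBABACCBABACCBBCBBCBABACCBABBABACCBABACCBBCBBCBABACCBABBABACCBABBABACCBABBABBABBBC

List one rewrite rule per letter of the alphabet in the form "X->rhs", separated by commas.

A->ACC, B->BAB, C->BBC

  step 3 ⇒ step 4: BABACCBABBABACCBABBABBABBBCACCBBCBBCBABBABBBCBABBABBBCBABACCBABBABACCBABBABBABBBC ⇒ BAB·ACC·BAB·ACC·BBC·BBC·BAB·ACC·BAB·BAB·ACC·BAB·ACC·BBC·BBC·BAB·ACC·BAB·BAB·ACC·BAB·BAB·ACC·BAB·BAB·BAB·BBC·ACC·BBC·BBC·BAB·BAB·BBC·BAB·BAB·BBC·BAB·ACC·BAB·BAB·ACC·BAB·BAB·BAB·BBC·BAB·ACC·BAB·BAB·ACC·BAB·BAB·BAB·BBC·BAB·ACC·BAB·ACC·BBC·BBC·BAB·ACC·BAB·BAB·ACC·BAB·ACC·BBC·BBC·BAB·ACC·BAB·BAB·ACC·BAB·BAB·ACC·BAB·BAB·BAB·BBC
    A ↦ ACC
    B ↦ BAB
    C ↦ BBC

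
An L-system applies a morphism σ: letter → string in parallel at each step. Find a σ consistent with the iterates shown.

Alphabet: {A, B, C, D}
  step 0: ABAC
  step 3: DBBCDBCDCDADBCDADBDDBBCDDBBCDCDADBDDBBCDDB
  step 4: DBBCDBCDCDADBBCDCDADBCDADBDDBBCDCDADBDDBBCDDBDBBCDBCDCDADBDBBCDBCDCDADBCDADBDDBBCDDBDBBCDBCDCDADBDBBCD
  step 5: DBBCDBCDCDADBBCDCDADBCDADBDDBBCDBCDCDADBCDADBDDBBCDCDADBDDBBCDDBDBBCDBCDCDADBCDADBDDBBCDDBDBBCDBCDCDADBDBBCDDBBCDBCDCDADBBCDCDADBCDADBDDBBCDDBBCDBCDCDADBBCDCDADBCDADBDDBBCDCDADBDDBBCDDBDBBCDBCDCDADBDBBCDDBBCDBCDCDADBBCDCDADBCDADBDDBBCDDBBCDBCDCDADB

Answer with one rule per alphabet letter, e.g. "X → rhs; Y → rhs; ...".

A->D, B->BCD, C->CDA, D->DB

  step 4 ⇒ step 5: DBBCDBCDCDADBBCDCDADBCDADBDDBBCDCDADBDDBBCDDBDBBCDBCDCDADBDBBCDBCDCDADBCDADBDDBBCDDBDBBCDBCDCDADBDBBCD ⇒ DB·BCD·BCD·CDA·DB·BCD·CDA·DB·CDA·DB·D·DB·BCD·BCD·CDA·DB·CDA·DB·D·DB·BCD·CDA·DB·D·DB·BCD·DB·DB·BCD·BCD·CDA·DB·CDA·DB·D·DB·BCD·DB·DB·BCD·BCD·CDA·DB·DB·BCD·DB·BCD·BCD·CDA·DB·BCD·CDA·DB·CDA·DB·D·DB·BCD·DB·BCD·BCD·CDA·DB·BCD·CDA·DB·CDA·DB·D·DB·BCD·CDA·DB·D·DB·BCD·DB·DB·BCD·BCD·CDA·DB·DB·BCD·DB·BCD·BCD·CDA·DB·BCD·CDA·DB·CDA·DB·D·DB·BCD·DB·BCD·BCD·CDA·DB
    A ↦ D
    B ↦ BCD
    C ↦ CDA
    D ↦ DB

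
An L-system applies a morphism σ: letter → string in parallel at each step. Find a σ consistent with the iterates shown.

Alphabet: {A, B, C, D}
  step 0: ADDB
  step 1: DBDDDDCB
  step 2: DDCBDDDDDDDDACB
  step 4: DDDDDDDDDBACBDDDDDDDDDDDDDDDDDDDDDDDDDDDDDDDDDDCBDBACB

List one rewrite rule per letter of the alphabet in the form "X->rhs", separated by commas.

A->DB, B->CB, C->A, D->DD

  step 1 ⇒ step 2: DBDDDDCB ⇒ DD·CB·DD·DD·DD·DD·A·CB
    B ↦ CB
    C ↦ A
    D ↦ DD
  step 0 ⇒ step 1: ADDB ⇒ DB·DD·DD·CB
    A ↦ DB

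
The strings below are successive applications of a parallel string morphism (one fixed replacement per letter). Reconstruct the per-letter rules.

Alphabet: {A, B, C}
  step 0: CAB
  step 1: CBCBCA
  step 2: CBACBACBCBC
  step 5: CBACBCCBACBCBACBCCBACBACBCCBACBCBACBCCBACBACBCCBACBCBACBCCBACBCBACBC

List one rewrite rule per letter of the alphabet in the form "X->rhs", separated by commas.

  step 1 ⇒ step 2: CBCBCA ⇒ CB·A·CB·A·CB·CBC
    A ↦ CBC
    B ↦ A
    C ↦ CB

A->CBC, B->A, C->CB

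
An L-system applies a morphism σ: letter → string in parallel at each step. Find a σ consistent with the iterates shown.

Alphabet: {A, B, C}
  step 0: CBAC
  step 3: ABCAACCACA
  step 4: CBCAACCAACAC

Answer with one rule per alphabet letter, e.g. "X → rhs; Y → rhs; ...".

  step 3 ⇒ step 4: ABCAACCACA ⇒ C·BCA·A·C·C·A·A·C·A·C
    A ↦ C
    B ↦ BCA
    C ↦ A

A->C, B->BCA, C->A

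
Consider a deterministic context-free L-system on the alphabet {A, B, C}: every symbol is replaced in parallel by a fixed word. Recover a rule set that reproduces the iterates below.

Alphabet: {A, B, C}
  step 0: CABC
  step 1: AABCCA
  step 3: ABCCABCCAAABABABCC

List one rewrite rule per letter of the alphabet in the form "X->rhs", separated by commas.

A->AB, B->CC, C->A

  step 0 ⇒ step 1: CABC ⇒ A·AB·CC·A
    A ↦ AB
    B ↦ CC
    C ↦ A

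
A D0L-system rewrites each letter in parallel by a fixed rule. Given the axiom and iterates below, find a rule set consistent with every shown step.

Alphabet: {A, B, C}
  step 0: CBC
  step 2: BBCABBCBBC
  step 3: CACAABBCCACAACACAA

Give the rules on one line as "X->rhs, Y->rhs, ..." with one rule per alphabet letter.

A->BBC, B->CA, C->A

  step 2 ⇒ step 3: BBCABBCBBC ⇒ CA·CA·A·BBC·CA·CA·A·CA·CA·A
    A ↦ BBC
    B ↦ CA
    C ↦ A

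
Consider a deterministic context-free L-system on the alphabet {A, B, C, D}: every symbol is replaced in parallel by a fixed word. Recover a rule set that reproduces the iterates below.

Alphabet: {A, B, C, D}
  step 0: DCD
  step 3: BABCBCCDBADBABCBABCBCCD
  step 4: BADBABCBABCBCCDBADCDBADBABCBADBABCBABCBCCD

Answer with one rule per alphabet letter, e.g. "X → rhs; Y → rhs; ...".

  step 3 ⇒ step 4: BABCBCCDBADBABCBABCBCCD ⇒ BA·D·BA·BC·BA·BC·BC·CD·BA·D·CD·BA·D·BA·BC·BA·D·BA·BC·BA·BC·BC·CD
    A ↦ D
    B ↦ BA
    C ↦ BC
    D ↦ CD

A->D, B->BA, C->BC, D->CD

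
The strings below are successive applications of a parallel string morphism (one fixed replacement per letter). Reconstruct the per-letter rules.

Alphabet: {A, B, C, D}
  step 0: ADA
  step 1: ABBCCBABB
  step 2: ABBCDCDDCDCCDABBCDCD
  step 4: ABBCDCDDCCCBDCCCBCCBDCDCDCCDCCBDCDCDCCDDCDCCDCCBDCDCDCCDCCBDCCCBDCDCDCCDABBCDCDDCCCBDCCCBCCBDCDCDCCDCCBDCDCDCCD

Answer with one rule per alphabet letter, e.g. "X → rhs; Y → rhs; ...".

  step 1 ⇒ step 2: ABBCCBABB ⇒ ABB·CD·CD·DC·DC·CD·ABB·CD·CD
    A ↦ ABB
    B ↦ CD
    C ↦ DC
  step 0 ⇒ step 1: ADA ⇒ ABB·CCB·ABB
    D ↦ CCB

A->ABB, B->CD, C->DC, D->CCB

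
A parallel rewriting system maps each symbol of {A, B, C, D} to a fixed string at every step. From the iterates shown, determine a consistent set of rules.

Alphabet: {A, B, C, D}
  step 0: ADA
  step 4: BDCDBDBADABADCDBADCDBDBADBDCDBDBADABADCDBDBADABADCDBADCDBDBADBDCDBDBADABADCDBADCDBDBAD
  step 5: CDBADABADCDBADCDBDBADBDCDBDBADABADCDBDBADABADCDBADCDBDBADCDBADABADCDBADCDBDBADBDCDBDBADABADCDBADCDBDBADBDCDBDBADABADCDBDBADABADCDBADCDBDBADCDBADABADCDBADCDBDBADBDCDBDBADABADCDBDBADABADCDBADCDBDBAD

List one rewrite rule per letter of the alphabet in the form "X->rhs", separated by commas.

  step 4 ⇒ step 5: BDCDBDBADABADCDBADCDBDBADBDCDBDBADABADCDBDBADABADCDBADCDBDBADBDCDBDBADABADCDBADCDBDBAD ⇒ CD·BAD·A·BAD·CD·BAD·CD·BD·BAD·BD·CD·BD·BAD·A·BAD·CD·BD·BAD·A·BAD·CD·BAD·CD·BD·BAD·CD·BAD·A·BAD·CD·BAD·CD·BD·BAD·BD·CD·BD·BAD·A·BAD·CD·BAD·CD·BD·BAD·BD·CD·BD·BAD·A·BAD·CD·BD·BAD·A·BAD·CD·BAD·CD·BD·BAD·CD·BAD·A·BAD·CD·BAD·CD·BD·BAD·BD·CD·BD·BAD·A·BAD·CD·BD·BAD·A·BAD·CD·BAD·CD·BD·BAD
    A ↦ BD
    B ↦ CD
    C ↦ A
    D ↦ BAD

A->BD, B->CD, C->A, D->BAD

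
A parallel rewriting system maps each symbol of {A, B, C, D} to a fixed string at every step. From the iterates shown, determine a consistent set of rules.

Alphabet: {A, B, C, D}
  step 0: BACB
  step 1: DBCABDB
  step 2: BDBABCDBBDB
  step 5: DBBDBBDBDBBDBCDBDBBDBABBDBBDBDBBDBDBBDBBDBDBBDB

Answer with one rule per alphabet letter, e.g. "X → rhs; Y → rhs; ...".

A->C, B->DB, C->AB, D->B

  step 1 ⇒ step 2: DBCABDB ⇒ B·DB·AB·C·DB·B·DB
    A ↦ C
    B ↦ DB
    C ↦ AB
    D ↦ B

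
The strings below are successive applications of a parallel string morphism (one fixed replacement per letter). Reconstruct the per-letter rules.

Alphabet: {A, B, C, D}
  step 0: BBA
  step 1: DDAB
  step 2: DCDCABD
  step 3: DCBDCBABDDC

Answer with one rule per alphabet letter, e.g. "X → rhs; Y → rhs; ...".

  step 2 ⇒ step 3: DCDCABD ⇒ DC·B·DC·B·AB·D·DC
    A ↦ AB
    B ↦ D
    C ↦ B
    D ↦ DC

A->AB, B->D, C->B, D->DC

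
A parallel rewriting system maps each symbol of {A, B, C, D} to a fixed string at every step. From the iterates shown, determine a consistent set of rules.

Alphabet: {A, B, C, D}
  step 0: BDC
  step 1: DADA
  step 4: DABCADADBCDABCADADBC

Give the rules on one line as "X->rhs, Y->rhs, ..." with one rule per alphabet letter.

A->BC, B->D, C->A, D->AD

  step 0 ⇒ step 1: BDC ⇒ D·AD·A
    B ↦ D
    C ↦ A
    D ↦ AD
    A ↦ BC  (constrained at step 1)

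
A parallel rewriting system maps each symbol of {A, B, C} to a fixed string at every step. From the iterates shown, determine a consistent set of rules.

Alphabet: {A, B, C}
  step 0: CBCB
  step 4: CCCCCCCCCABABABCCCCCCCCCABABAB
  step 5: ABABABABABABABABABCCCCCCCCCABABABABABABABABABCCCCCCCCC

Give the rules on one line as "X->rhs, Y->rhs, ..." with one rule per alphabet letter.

A->CC, B->C, C->AB

  step 4 ⇒ step 5: CCCCCCCCCABABABCCCCCCCCCABABAB ⇒ AB·AB·AB·AB·AB·AB·AB·AB·AB·CC·C·CC·C·CC·C·AB·AB·AB·AB·AB·AB·AB·AB·AB·CC·C·CC·C·CC·C
    A ↦ CC
    B ↦ C
    C ↦ AB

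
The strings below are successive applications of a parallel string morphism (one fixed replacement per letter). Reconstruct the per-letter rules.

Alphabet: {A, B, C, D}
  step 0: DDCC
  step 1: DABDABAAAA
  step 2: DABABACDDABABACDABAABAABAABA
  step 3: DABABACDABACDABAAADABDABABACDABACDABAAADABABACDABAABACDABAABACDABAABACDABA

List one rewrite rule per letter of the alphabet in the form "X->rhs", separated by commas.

A->ABA, B->CD, C->AA, D->DAB

  step 2 ⇒ step 3: DABABACDDABABACDABAABAABAABA ⇒ DAB·ABA·CD·ABA·CD·ABA·AA·DAB·DAB·ABA·CD·ABA·CD·ABA·AA·DAB·ABA·CD·ABA·ABA·CD·ABA·ABA·CD·ABA·ABA·CD·ABA
    A ↦ ABA
    B ↦ CD
    C ↦ AA
    D ↦ DAB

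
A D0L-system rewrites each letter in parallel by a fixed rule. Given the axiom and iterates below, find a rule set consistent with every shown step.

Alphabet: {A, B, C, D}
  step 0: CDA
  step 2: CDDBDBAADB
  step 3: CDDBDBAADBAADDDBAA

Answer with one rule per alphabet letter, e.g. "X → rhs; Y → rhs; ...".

A->D, B->AA, C->CD, D->DB

  step 2 ⇒ step 3: CDDBDBAADB ⇒ CD·DB·DB·AA·DB·AA·D·D·DB·AA
    A ↦ D
    B ↦ AA
    C ↦ CD
    D ↦ DB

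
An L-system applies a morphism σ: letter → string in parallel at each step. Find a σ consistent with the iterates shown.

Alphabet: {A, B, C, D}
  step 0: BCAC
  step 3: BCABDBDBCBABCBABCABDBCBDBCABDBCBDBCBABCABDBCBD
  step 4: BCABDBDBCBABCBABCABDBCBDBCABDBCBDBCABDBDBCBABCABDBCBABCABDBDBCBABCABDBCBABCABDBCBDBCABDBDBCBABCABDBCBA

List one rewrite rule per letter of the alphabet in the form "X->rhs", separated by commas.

A->BD, B->BC, C->ABD, D->BA

  step 3 ⇒ step 4: BCABDBDBCBABCBABCABDBCBDBCABDBCBDBCBABCABDBCBD ⇒ BC·ABD·BD·BC·BA·BC·BA·BC·ABD·BC·BD·BC·ABD·BC·BD·BC·ABD·BD·BC·BA·BC·ABD·BC·BA·BC·ABD·BD·BC·BA·BC·ABD·BC·BA·BC·ABD·BC·BD·BC·ABD·BD·BC·BA·BC·ABD·BC·BA
    A ↦ BD
    B ↦ BC
    C ↦ ABD
    D ↦ BA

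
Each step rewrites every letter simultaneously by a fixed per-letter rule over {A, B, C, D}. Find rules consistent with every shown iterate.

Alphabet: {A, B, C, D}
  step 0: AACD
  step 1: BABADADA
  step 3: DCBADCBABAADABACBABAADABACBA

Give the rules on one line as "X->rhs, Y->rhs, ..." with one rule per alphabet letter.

  step 0 ⇒ step 1: AACD ⇒ BA·BA·D·ADA
    A ↦ BA
    C ↦ D
    D ↦ ADA
    B ↦ C  (constrained at step 1)

A->BA, B->C, C->D, D->ADA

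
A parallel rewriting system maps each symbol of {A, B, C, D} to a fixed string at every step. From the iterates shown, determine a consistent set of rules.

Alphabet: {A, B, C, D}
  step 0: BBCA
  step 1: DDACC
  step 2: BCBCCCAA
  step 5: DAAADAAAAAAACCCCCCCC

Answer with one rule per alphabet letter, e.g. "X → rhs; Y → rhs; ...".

A->CC, B->D, C->A, D->BC

  step 1 ⇒ step 2: DDACC ⇒ BC·BC·CC·A·A
    A ↦ CC
    C ↦ A
    D ↦ BC
  step 0 ⇒ step 1: BBCA ⇒ D·D·A·CC
    B ↦ D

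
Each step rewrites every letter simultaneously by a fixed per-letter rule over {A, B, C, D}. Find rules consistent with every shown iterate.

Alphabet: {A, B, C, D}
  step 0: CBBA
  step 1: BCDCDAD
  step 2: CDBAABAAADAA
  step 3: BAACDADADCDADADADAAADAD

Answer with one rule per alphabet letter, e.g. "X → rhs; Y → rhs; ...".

  step 2 ⇒ step 3: CDBAABAAADAA ⇒ B·AA·CD·AD·AD·CD·AD·AD·AD·AA·AD·AD
    A ↦ AD
    B ↦ CD
    C ↦ B
    D ↦ AA

A->AD, B->CD, C->B, D->AA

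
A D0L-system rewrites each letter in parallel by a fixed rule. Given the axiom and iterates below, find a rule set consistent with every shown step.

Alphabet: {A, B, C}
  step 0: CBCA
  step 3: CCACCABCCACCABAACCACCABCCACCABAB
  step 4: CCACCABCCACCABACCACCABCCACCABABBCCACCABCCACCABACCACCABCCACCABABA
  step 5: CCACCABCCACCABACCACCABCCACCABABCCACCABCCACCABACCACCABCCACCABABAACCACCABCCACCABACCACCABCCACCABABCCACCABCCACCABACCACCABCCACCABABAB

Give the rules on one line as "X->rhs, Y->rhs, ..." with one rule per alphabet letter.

A->B, B->A, C->CCA

  step 4 ⇒ step 5: CCACCABCCACCABACCACCABCCACCABABBCCACCABCCACCABACCACCABCCACCABABA ⇒ CCA·CCA·B·CCA·CCA·B·A·CCA·CCA·B·CCA·CCA·B·A·B·CCA·CCA·B·CCA·CCA·B·A·CCA·CCA·B·CCA·CCA·B·A·B·A·A·CCA·CCA·B·CCA·CCA·B·A·CCA·CCA·B·CCA·CCA·B·A·B·CCA·CCA·B·CCA·CCA·B·A·CCA·CCA·B·CCA·CCA·B·A·B·A·B
    A ↦ B
    B ↦ A
    C ↦ CCA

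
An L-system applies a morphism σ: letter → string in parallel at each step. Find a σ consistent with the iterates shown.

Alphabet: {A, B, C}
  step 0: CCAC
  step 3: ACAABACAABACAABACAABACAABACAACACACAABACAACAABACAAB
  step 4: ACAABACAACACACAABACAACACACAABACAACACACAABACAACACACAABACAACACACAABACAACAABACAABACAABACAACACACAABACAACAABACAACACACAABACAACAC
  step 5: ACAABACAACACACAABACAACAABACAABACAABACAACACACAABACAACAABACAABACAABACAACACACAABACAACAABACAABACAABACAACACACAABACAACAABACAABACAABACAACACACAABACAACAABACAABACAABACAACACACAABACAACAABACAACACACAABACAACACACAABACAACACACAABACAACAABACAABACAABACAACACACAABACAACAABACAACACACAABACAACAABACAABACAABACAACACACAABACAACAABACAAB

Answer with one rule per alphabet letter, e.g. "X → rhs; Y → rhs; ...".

A->ACA, B->C, C->AB

  step 4 ⇒ step 5: ACAABACAACACACAABACAACACACAABACAACACACAABACAACACACAABACAACACACAABACAACAABACAABACAABACAACACACAABACAACAABACAACACACAABACAACAC ⇒ ACA·AB·ACA·ACA·C·ACA·AB·ACA·ACA·AB·ACA·AB·ACA·AB·ACA·ACA·C·ACA·AB·ACA·ACA·AB·ACA·AB·ACA·AB·ACA·ACA·C·ACA·AB·ACA·ACA·AB·ACA·AB·ACA·AB·ACA·ACA·C·ACA·AB·ACA·ACA·AB·ACA·AB·ACA·AB·ACA·ACA·C·ACA·AB·ACA·ACA·AB·ACA·AB·ACA·AB·ACA·ACA·C·ACA·AB·ACA·ACA·AB·ACA·ACA·C·ACA·AB·ACA·ACA·C·ACA·AB·ACA·ACA·C·ACA·AB·ACA·ACA·AB·ACA·AB·ACA·AB·ACA·ACA·C·ACA·AB·ACA·ACA·AB·ACA·ACA·C·ACA·AB·ACA·ACA·AB·ACA·AB·ACA·AB·ACA·ACA·C·ACA·AB·ACA·ACA·AB·ACA·AB
    A ↦ ACA
    B ↦ C
    C ↦ AB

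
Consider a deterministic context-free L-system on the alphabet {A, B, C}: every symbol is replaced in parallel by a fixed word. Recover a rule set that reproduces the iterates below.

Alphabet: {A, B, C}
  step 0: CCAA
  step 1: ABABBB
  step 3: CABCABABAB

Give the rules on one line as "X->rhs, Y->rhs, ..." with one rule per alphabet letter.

A->B, B->C, C->AB

  step 0 ⇒ step 1: CCAA ⇒ AB·AB·B·B
    A ↦ B
    C ↦ AB
    B ↦ C  (constrained at step 1)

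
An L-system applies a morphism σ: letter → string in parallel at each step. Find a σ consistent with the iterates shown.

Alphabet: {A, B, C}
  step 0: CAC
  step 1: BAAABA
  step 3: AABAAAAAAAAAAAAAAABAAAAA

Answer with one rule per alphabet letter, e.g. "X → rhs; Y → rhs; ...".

A->AA, B->AC, C->BA

  step 0 ⇒ step 1: CAC ⇒ BA·AA·BA
    A ↦ AA
    C ↦ BA
    B ↦ AC  (constrained at step 1)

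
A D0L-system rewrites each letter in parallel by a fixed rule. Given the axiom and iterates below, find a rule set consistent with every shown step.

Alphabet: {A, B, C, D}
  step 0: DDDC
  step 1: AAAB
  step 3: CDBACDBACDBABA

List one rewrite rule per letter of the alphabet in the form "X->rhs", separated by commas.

A->BA, B->CD, C->B, D->A

  step 0 ⇒ step 1: DDDC ⇒ A·A·A·B
    C ↦ B
    D ↦ A
    A ↦ BA  (constrained at step 1)
    B ↦ CD  (constrained at step 1)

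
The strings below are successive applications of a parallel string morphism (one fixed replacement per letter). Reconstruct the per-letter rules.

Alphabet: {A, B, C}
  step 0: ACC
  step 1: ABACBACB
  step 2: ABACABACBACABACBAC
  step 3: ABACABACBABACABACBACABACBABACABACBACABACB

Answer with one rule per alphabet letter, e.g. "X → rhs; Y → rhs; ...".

  step 2 ⇒ step 3: ABACABACBACABACBAC ⇒ AB·AC·AB·ACB·AB·AC·AB·ACB·AC·AB·ACB·AB·AC·AB·ACB·AC·AB·ACB
    A ↦ AB
    B ↦ AC
    C ↦ ACB

A->AB, B->AC, C->ACB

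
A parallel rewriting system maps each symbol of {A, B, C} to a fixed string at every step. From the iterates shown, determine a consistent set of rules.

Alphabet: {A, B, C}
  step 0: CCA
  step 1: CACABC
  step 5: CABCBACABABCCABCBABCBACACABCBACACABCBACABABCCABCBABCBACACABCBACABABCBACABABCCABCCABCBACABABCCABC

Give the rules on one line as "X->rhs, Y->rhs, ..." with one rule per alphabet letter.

A->BC, B->BA, C->CA

  step 0 ⇒ step 1: CCA ⇒ CA·CA·BC
    A ↦ BC
    C ↦ CA
    B ↦ BA  (constrained at step 1)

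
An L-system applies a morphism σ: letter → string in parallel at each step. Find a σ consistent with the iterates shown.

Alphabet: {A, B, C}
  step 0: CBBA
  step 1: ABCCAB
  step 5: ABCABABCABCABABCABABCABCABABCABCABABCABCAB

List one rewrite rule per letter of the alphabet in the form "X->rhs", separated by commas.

A->AB, B->C, C->AB

  step 0 ⇒ step 1: CBBA ⇒ AB·C·C·AB
    A ↦ AB
    B ↦ C
    C ↦ AB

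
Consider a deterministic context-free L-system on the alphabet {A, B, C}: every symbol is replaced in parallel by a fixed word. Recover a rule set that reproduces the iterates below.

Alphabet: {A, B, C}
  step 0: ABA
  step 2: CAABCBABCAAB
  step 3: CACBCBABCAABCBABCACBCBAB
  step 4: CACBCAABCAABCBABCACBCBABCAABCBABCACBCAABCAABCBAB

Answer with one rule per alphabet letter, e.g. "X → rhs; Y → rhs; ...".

A->CB, B->AB, C->CA

  step 3 ⇒ step 4: CACBCBABCAABCBABCACBCBAB ⇒ CA·CB·CA·AB·CA·AB·CB·AB·CA·CB·CB·AB·CA·AB·CB·AB·CA·CB·CA·AB·CA·AB·CB·AB
    A ↦ CB
    B ↦ AB
    C ↦ CA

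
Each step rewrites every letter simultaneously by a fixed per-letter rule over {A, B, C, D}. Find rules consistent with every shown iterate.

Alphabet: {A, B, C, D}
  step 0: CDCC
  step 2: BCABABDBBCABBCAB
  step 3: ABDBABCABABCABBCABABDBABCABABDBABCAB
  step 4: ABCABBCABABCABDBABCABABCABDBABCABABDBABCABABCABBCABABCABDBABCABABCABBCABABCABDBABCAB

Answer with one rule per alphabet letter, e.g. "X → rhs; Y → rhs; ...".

  step 3 ⇒ step 4: ABDBABCABABCABBCABABDBABCABABDBABCAB ⇒ ABC·AB·BC·AB·ABC·AB·DB·ABC·AB·ABC·AB·DB·ABC·AB·AB·DB·ABC·AB·ABC·AB·BC·AB·ABC·AB·DB·ABC·AB·ABC·AB·BC·AB·ABC·AB·DB·ABC·AB
    A ↦ ABC
    B ↦ AB
    C ↦ DB
    D ↦ BC

A->ABC, B->AB, C->DB, D->BC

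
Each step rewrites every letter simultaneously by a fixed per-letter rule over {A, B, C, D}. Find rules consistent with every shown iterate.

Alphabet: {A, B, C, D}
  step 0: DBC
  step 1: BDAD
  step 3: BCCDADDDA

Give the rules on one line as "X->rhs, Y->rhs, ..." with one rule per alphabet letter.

  step 0 ⇒ step 1: DBC ⇒ B·DA·D
    B ↦ DA
    C ↦ D
    D ↦ B
    A ↦ CC  (constrained at step 1)

A->CC, B->DA, C->D, D->B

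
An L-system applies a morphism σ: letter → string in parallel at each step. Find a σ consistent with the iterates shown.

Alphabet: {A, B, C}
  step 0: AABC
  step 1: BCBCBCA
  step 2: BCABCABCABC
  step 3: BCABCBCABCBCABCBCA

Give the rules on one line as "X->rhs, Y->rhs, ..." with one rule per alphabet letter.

A->BC, B->BC, C->A

  step 2 ⇒ step 3: BCABCABCABC ⇒ BC·A·BC·BC·A·BC·BC·A·BC·BC·A
    A ↦ BC
    B ↦ BC
    C ↦ A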